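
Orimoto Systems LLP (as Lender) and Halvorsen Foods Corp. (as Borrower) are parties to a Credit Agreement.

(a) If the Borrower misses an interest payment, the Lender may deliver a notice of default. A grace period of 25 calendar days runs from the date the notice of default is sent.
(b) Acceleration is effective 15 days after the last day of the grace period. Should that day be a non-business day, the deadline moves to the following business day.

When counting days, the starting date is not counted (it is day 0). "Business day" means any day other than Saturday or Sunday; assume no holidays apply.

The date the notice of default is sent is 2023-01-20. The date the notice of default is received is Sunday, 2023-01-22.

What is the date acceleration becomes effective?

2023-03-01

Adding 25 calendar days to 2023-01-20 gives 2023-02-14, which is the last day of the grace period.
Adding 15 calendar days to 2023-02-14 gives 2023-03-01, which is the date acceleration becomes effective. 2023-03-01 is a Wednesday, so no roll-forward applies.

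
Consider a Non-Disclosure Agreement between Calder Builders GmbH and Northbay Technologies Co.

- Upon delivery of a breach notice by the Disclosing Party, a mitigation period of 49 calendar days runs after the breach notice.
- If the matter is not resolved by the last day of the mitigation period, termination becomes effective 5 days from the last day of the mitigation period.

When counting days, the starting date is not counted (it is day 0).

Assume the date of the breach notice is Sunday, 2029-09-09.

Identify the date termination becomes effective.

Adding 49 calendar days to 2029-09-09 gives 2029-10-28, which is the last day of the mitigation period.
Adding 5 calendar days to 2029-10-28 gives 2029-11-02, which is the date termination becomes effective.

2029-11-02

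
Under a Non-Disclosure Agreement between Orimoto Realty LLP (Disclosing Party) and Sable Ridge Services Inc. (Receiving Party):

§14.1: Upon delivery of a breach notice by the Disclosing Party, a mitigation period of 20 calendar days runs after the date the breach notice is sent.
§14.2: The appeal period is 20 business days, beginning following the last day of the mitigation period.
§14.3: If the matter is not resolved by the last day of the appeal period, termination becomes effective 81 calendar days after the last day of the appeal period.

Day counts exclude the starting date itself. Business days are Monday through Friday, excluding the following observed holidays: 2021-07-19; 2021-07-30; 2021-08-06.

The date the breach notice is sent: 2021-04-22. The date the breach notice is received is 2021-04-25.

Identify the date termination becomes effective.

The last day of the mitigation period: 20 calendar days after 2021-04-22 is 2021-05-12.
From Wednesday, 2021-05-12, 20 business days (May 13, May 14, May 17, May 18, …, Jun 7, Jun 8, Jun 9, skipping weekends) brings us to Wednesday, 2021-06-09, which is the last day of the appeal period.
The date termination becomes effective: 81 calendar days after 2021-06-09 is 2021-08-29.

2021-08-29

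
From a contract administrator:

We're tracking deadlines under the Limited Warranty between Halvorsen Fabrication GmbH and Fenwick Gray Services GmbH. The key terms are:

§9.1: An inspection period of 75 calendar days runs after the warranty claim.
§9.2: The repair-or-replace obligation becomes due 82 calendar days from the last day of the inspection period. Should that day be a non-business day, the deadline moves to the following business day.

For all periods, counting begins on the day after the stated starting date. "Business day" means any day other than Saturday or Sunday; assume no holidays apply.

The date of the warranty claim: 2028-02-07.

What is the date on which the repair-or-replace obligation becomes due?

Adding 75 calendar days to 2028-02-07 gives 2028-04-22, which is the last day of the inspection period.
Adding 82 calendar days to 2028-04-22 gives 2028-07-13, which is the date on which the repair-or-replace obligation becomes due. 2028-07-13 is a Thursday, so no roll-forward applies.

2028-07-13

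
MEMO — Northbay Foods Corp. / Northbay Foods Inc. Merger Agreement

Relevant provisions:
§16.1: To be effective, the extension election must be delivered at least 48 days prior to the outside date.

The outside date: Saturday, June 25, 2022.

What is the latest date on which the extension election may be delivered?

June 25, 2022 minus 48 days is May 8, 2022.

May 8, 2022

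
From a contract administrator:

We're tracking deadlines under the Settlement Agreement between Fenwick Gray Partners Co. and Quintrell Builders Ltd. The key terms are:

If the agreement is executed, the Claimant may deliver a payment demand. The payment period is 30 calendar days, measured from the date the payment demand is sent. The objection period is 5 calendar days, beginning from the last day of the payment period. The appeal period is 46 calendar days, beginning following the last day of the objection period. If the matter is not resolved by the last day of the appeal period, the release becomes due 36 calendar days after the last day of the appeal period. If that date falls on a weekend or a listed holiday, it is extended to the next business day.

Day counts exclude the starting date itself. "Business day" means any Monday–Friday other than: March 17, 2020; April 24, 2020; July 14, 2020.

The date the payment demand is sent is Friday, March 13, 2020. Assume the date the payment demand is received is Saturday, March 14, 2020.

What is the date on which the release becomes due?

The last day of the payment period: 30 calendar days after March 13, 2020 is April 12, 2020.
The last day of the objection period: April 12, 2020 + 5 days = April 17, 2020.
The last day of the appeal period: 46 calendar days after April 17, 2020 is June 2, 2020.
The date on which the release becomes due: 36 calendar days after June 2, 2020 is July 8, 2020. July 8, 2020 is a Wednesday and is not a listed holiday, so no roll-forward applies.

July 8, 2020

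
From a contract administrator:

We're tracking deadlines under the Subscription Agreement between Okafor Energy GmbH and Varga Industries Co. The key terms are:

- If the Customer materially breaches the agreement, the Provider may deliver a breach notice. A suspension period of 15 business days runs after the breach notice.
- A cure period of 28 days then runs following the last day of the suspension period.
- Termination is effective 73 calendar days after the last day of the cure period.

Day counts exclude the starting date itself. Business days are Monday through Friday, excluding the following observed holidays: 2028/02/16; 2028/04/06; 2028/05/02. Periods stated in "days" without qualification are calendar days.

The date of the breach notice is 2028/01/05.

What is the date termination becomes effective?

From Wednesday, 2028/01/05, 15 business days (Jan 6, Jan 7, Jan 10, Jan 11, …, Jan 24, Jan 25, Jan 26, skipping weekends) brings us to Wednesday, 2028/01/26, which is the last day of the suspension period.
The last day of the cure period: 28 calendar days after 2028/01/26 is 2028/02/23.
The date termination becomes effective: 73 calendar days after 2028/02/23 is 2028/05/06.

2028/05/06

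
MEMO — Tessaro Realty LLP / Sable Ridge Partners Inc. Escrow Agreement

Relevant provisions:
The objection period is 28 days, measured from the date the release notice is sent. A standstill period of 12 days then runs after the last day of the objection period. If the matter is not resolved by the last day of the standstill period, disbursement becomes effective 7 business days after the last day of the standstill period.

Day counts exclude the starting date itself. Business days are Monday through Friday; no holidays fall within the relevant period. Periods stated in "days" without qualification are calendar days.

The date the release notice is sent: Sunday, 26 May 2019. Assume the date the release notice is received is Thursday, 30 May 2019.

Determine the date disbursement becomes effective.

16 July 2019

The last day of the objection period: 26 May 2019 + 28 days = 23 June 2019.
The last day of the standstill period: 12 calendar days after 23 June 2019 is 5 July 2019.
From Friday, 5 July 2019, 7 business days (Jul 8, Jul 9, Jul 10, Jul 11, Jul 12, Jul 15, Jul 16, skipping weekends) brings us to Tuesday, 16 July 2019, which is the date disbursement becomes effective.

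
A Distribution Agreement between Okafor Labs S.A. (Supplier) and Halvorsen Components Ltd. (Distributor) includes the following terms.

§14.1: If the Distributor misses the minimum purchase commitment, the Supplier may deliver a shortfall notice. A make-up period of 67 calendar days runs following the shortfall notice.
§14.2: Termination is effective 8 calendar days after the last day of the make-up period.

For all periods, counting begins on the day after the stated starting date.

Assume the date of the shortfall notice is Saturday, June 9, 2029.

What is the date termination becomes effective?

The last day of the make-up period: 67 calendar days after June 9, 2029 is August 15, 2029.
The date termination becomes effective: 8 calendar days after August 15, 2029 is August 23, 2029.

August 23, 2029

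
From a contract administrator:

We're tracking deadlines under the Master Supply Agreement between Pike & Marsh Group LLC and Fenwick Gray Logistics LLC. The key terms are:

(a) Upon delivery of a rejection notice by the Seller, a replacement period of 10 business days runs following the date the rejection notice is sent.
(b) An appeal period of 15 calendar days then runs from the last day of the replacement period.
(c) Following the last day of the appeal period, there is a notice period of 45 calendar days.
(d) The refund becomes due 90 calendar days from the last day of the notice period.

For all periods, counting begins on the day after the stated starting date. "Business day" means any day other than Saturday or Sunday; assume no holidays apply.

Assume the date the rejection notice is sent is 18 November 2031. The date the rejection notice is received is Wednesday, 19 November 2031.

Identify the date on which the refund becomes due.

30 April 2032

The last day of the replacement period: 10 business days after Tuesday, 18 November 2031, skipping weekends — Nov 19, Nov 20, Nov 21, Nov 24, Nov 25, Nov 26, Nov 27, Nov 28, Dec 1, Dec 2 — lands on Tuesday, 2 December 2031.
Adding 15 calendar days to 2 December 2031 gives 17 December 2031, which is the last day of the appeal period.
Adding 45 calendar days to 17 December 2031 gives 31 January 2032, which is the last day of the notice period.
The date on which the refund becomes due: 31 January 2032 + 90 days = 30 April 2032.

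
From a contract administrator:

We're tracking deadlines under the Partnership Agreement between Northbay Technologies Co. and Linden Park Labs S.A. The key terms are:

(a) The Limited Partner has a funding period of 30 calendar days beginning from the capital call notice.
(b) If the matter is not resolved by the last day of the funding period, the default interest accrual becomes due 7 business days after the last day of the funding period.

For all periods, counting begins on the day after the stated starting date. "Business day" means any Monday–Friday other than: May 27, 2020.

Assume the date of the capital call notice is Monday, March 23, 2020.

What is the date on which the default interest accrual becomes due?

Adding 30 calendar days to March 23, 2020 gives April 22, 2020, which is the last day of the funding period.
From Wednesday, April 22, 2020, 7 business days (Apr 23, Apr 24, Apr 27, Apr 28, Apr 29, Apr 30, May 1, skipping weekends) brings us to Friday, May 1, 2020, which is the date on which the default interest accrual becomes due.

May 1, 2020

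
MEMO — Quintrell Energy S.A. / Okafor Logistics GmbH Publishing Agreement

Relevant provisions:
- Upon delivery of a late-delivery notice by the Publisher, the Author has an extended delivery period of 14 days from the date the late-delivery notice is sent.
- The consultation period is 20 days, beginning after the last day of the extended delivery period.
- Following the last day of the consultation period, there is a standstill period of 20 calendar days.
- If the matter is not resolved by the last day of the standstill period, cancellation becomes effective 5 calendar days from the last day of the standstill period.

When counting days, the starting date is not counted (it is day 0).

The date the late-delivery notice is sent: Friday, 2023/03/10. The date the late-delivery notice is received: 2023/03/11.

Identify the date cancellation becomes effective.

The last day of the extended delivery period: 2023/03/10 + 14 days = 2023/03/24.
The last day of the consultation period: 20 calendar days after 2023/03/24 is 2023/04/13.
The last day of the standstill period: 20 calendar days after 2023/04/13 is 2023/05/03.
The date cancellation becomes effective: 2023/05/03 + 5 days = 2023/05/08.

2023/05/08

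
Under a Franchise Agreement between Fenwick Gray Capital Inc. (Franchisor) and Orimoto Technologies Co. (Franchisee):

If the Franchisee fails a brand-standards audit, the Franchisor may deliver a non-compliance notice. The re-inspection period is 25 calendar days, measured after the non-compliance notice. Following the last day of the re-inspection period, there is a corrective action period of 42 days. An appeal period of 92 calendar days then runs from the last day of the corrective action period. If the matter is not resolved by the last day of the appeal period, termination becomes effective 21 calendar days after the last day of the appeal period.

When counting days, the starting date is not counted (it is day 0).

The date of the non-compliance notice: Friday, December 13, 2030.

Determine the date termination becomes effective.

June 11, 2031

The last day of the re-inspection period: 25 calendar days after December 13, 2030 is January 7, 2031.
The last day of the corrective action period: 42 calendar days after January 7, 2031 is February 18, 2031.
The last day of the appeal period: 92 calendar days after February 18, 2031 is May 21, 2031.
The date termination becomes effective: 21 calendar days after May 21, 2031 is June 11, 2031.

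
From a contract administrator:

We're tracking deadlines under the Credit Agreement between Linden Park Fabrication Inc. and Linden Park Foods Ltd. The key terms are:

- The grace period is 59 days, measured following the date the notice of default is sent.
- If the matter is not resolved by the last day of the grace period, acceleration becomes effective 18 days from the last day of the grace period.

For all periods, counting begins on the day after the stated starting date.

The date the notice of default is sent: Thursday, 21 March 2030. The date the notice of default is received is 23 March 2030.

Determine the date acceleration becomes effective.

Adding 59 calendar days to 21 March 2030 gives 19 May 2030, which is the last day of the grace period.
The date acceleration becomes effective: 19 May 2030 + 18 days = 6 June 2030.

6 June 2030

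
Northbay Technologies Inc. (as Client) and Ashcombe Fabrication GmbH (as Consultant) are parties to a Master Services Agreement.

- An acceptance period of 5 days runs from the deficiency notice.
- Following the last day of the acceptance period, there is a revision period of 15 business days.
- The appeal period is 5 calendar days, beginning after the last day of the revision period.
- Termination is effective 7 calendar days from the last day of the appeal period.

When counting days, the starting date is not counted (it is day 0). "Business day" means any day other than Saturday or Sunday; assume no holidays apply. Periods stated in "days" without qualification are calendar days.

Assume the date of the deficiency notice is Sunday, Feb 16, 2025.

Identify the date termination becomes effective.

Adding 5 calendar days to Feb 16, 2025 gives Feb 21, 2025, which is the last day of the acceptance period.
The last day of the revision period: 15 business days after Friday, Feb 21, 2025, skipping weekends — Feb 24, Feb 25, Feb 26, Feb 27, …, Mar 12, Mar 13, Mar 14 — lands on Friday, Mar 14, 2025.
Adding 5 calendar days to Mar 14, 2025 gives Mar 19, 2025, which is the last day of the appeal period.
The date termination becomes effective: 7 calendar days after Mar 19, 2025 is Mar 26, 2025.

Mar 26, 2025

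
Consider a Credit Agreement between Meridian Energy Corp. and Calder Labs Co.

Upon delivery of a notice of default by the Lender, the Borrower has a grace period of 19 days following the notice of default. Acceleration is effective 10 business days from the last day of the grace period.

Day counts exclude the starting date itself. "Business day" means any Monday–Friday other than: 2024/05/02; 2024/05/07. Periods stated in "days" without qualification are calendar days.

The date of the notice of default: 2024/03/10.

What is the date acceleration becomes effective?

2024/04/12

The last day of the grace period: 19 calendar days after 2024/03/10 is 2024/03/29.
From Friday, 2024/03/29, 10 business days (Apr 1, Apr 2, Apr 3, Apr 4, Apr 5, Apr 8, Apr 9, Apr 10, Apr 11, Apr 12, skipping weekends) brings us to Friday, 2024/04/12, which is the date acceleration becomes effective.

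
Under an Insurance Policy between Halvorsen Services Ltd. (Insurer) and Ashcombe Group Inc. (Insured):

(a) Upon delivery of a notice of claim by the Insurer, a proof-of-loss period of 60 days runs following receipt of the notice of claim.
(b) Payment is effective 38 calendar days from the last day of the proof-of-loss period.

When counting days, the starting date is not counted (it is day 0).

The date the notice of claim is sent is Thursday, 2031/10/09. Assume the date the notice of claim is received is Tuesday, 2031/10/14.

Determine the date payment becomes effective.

2032/01/20

The last day of the proof-of-loss period: 2031/10/14 + 60 days = 2031/12/13.
The date payment becomes effective: 38 calendar days after 2031/12/13 is 2032/01/20.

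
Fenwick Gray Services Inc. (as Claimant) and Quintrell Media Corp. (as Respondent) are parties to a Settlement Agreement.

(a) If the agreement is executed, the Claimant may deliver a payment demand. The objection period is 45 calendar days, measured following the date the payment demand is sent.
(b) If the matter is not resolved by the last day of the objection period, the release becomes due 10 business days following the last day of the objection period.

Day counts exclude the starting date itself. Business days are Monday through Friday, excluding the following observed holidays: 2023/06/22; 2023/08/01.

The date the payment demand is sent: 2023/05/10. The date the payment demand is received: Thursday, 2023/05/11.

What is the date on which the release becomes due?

The last day of the objection period: 2023/05/10 + 45 days = 2023/06/24.
The date on which the release becomes due: counting 10 business days from Saturday, 2023/06/24 (Jun 26, Jun 27, Jun 28, Jun 29, Jun 30, Jul 3, Jul 4, Jul 5, Jul 6, Jul 7, skipping weekends) reaches Friday, 2023/07/07.

2023/07/07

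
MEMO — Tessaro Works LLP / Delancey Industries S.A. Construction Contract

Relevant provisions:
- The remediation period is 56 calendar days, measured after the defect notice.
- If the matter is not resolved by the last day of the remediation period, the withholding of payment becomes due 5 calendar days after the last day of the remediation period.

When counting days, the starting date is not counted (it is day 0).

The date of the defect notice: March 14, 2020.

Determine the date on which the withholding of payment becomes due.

May 14, 2020

The last day of the remediation period: March 14, 2020 + 56 days = May 9, 2020.
The date on which the withholding of payment becomes due: 5 calendar days after May 9, 2020 is May 14, 2020.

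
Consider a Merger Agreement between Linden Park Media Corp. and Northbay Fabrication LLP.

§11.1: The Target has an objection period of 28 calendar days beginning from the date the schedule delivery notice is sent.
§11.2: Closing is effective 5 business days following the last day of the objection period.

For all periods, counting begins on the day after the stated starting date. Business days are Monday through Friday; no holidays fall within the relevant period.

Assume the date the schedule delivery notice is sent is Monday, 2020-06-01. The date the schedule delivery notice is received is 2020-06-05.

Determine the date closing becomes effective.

Adding 28 calendar days to 2020-06-01 gives 2020-06-29, which is the last day of the objection period.
From Monday, 2020-06-29, 5 business days (Jun 30, Jul 1, Jul 2, Jul 3, Jul 6, skipping weekends) brings us to Monday, 2020-07-06, which is the date closing becomes effective.

2020-07-06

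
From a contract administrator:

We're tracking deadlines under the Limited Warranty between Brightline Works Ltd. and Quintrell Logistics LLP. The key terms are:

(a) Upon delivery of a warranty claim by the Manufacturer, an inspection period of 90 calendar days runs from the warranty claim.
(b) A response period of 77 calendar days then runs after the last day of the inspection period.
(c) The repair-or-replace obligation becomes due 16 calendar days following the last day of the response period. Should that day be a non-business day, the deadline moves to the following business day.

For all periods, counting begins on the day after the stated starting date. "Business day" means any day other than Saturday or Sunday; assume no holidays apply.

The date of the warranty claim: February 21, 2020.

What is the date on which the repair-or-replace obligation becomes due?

The last day of the inspection period: February 21, 2020 + 90 days = May 21, 2020.
The last day of the response period: May 21, 2020 + 77 days = August 6, 2020.
The date on which the repair-or-replace obligation becomes due: August 6, 2020 + 16 days = August 22, 2020. That falls on a Saturday, so it rolls to the next business day, Monday, August 24, 2020.

August 24, 2020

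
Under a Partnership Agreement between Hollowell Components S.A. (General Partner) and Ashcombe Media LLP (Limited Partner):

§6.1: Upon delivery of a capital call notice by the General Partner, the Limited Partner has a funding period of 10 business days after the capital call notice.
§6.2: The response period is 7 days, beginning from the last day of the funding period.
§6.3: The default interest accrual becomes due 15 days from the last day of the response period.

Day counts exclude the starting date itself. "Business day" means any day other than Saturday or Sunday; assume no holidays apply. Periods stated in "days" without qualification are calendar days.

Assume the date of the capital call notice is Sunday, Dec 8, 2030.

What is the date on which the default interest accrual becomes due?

Jan 11, 2031

From Sunday, Dec 8, 2030, 10 business days (Dec 9, Dec 10, Dec 11, Dec 12, Dec 13, Dec 16, Dec 17, Dec 18, Dec 19, Dec 20, skipping weekends) brings us to Friday, Dec 20, 2030, which is the last day of the funding period.
The last day of the response period: 7 calendar days after Dec 20, 2030 is Dec 27, 2030.
The date on which the default interest accrual becomes due: Dec 27, 2030 + 15 days = Jan 11, 2031.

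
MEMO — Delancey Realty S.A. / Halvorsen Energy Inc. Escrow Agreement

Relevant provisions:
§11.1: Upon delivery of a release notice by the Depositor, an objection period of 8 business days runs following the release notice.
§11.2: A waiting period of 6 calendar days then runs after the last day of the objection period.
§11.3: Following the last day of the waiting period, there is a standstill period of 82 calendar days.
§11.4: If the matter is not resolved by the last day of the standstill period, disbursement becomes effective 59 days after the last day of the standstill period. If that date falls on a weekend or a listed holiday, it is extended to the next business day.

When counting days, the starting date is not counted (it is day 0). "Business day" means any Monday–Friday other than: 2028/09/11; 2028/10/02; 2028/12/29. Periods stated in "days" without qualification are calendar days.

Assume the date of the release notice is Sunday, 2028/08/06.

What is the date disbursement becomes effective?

The last day of the objection period: 8 business days after Sunday, 2028/08/06, skipping weekends — Aug 7, Aug 8, Aug 9, Aug 10, Aug 11, Aug 14, Aug 15, Aug 16 — lands on Wednesday, 2028/08/16.
Adding 6 calendar days to 2028/08/16 gives 2028/08/22, which is the last day of the waiting period.
Adding 82 calendar days to 2028/08/22 gives 2028/11/12, which is the last day of the standstill period.
The date disbursement becomes effective: 2028/11/12 + 59 days = 2029/01/10. 2029/01/10 is a Wednesday and is not a listed holiday, so no roll-forward applies.

2029/01/10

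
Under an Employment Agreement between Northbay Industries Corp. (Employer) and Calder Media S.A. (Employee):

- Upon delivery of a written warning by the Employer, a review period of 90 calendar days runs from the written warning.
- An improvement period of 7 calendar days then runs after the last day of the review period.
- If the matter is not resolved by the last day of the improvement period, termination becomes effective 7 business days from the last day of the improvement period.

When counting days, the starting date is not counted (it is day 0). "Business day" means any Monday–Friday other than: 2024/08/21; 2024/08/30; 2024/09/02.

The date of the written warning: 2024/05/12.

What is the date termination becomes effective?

2024/08/28

The last day of the review period: 90 calendar days after 2024/05/12 is 2024/08/10.
Adding 7 calendar days to 2024/08/10 gives 2024/08/17, which is the last day of the improvement period.
The date termination becomes effective: counting 7 business days from Saturday, 2024/08/17 (Aug 19, Aug 20, Aug 22, Aug 23, Aug 26, Aug 27, Aug 28, skipping weekends and the listed holiday on Aug 21) reaches Wednesday, 2024/08/28.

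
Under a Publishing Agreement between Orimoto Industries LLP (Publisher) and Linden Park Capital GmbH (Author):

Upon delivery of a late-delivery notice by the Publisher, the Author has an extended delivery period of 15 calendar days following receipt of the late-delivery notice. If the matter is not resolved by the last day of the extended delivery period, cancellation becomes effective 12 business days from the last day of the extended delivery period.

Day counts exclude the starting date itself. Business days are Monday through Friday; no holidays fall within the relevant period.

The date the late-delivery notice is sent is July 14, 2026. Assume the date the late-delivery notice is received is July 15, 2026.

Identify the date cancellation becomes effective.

August 17, 2026

The last day of the extended delivery period: 15 calendar days after July 15, 2026 is July 30, 2026.
The date cancellation becomes effective: 12 business days after Thursday, July 30, 2026, skipping weekends — Jul 31, Aug 3, Aug 4, Aug 5, …, Aug 13, Aug 14, Aug 17 — lands on Monday, August 17, 2026.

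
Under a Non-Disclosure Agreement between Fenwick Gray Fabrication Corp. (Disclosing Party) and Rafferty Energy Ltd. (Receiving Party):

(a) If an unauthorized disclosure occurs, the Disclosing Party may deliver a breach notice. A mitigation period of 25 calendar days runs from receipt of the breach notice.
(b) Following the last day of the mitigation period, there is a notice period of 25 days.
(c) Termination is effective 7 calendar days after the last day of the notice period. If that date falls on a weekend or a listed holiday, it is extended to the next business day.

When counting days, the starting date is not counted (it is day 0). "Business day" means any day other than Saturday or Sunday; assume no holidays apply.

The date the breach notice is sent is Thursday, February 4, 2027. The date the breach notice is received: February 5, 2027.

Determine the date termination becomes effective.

April 5, 2027

Adding 25 calendar days to February 5, 2027 gives March 2, 2027, which is the last day of the mitigation period.
Adding 25 calendar days to March 2, 2027 gives March 27, 2027, which is the last day of the notice period.
The date termination becomes effective: 7 calendar days after March 27, 2027 is April 3, 2027. That falls on a Saturday, so it rolls to the next business day, Monday, April 5, 2027.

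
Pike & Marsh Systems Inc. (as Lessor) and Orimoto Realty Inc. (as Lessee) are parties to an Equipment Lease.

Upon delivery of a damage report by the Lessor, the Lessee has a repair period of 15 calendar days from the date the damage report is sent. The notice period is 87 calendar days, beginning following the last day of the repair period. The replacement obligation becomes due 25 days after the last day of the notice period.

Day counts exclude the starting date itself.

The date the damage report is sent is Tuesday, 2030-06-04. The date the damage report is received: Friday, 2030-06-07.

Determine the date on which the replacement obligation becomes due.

2030-10-09

Adding 15 calendar days to 2030-06-04 gives 2030-06-19, which is the last day of the repair period.
Adding 87 calendar days to 2030-06-19 gives 2030-09-14, which is the last day of the notice period.
Adding 25 calendar days to 2030-09-14 gives 2030-10-09, which is the date on which the replacement obligation becomes due.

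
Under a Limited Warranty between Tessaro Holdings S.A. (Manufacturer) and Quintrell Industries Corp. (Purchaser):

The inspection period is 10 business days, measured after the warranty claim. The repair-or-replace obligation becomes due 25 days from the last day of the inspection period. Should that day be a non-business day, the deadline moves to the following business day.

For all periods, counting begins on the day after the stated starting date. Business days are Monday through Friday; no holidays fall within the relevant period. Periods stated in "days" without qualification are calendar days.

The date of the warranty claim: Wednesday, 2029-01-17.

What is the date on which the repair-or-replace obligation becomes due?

2029-02-26

The last day of the inspection period: counting 10 business days from Wednesday, 2029-01-17 (Jan 18, Jan 19, Jan 22, Jan 23, Jan 24, Jan 25, Jan 26, Jan 29, Jan 30, Jan 31, skipping weekends) reaches Wednesday, 2029-01-31.
The date on which the repair-or-replace obligation becomes due: 25 calendar days after 2029-01-31 is 2029-02-25. That falls on a Sunday, so it rolls to the next business day, Monday, 2029-02-26.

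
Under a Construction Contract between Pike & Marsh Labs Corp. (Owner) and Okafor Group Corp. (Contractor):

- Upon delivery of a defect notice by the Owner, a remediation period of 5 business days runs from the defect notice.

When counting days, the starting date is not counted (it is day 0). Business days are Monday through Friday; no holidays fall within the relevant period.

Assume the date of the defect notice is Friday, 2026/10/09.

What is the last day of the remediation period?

From Friday, 2026/10/09, 5 business days (Oct 12, Oct 13, Oct 14, Oct 15, Oct 16, skipping weekends) brings us to Friday, 2026/10/16, which is the last day of the remediation period.

2026/10/16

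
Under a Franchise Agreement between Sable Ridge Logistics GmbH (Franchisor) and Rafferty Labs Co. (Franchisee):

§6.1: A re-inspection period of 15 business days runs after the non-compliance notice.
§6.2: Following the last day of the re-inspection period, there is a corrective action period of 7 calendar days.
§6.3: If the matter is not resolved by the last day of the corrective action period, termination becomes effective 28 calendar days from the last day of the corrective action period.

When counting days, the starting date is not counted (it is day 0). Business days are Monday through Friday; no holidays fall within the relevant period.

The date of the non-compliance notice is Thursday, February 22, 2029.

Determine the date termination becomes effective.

April 19, 2029

From Thursday, February 22, 2029, 15 business days (Feb 23, Feb 26, Feb 27, Feb 28, …, Mar 13, Mar 14, Mar 15, skipping weekends) brings us to Thursday, March 15, 2029, which is the last day of the re-inspection period.
Adding 7 calendar days to March 15, 2029 gives March 22, 2029, which is the last day of the corrective action period.
The date termination becomes effective: 28 calendar days after March 22, 2029 is April 19, 2029.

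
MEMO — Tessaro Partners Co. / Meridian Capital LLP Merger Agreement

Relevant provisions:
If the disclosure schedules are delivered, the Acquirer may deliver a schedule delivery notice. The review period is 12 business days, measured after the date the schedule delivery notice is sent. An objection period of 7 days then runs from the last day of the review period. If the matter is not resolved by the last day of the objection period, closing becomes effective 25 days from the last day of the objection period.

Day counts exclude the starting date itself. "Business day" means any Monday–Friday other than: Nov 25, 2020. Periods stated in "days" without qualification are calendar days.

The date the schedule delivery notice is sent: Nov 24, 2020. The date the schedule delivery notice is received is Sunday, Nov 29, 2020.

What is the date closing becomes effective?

The last day of the review period: counting 12 business days from Tuesday, Nov 24, 2020 (Nov 26, Nov 27, Nov 30, Dec 1, …, Dec 9, Dec 10, Dec 11, skipping weekends and the listed holiday on Nov 25) reaches Friday, Dec 11, 2020.
The last day of the objection period: Dec 11, 2020 + 7 days = Dec 18, 2020.
Adding 25 calendar days to Dec 18, 2020 gives Jan 12, 2021, which is the date closing becomes effective.

Jan 12, 2021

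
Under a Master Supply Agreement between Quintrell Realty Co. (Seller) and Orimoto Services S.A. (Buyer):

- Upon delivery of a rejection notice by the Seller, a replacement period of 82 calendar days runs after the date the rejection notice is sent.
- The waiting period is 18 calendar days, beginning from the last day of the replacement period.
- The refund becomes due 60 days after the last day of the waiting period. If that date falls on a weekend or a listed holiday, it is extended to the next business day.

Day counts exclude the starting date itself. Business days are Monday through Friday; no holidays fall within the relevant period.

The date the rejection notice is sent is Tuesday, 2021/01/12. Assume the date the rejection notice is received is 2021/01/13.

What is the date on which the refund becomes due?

2021/06/21

The last day of the replacement period: 82 calendar days after 2021/01/12 is 2021/04/04.
The last day of the waiting period: 18 calendar days after 2021/04/04 is 2021/04/22.
Adding 60 calendar days to 2021/04/22 gives 2021/06/21, which is the date on which the refund becomes due. 2021/06/21 is a Monday, so no roll-forward applies.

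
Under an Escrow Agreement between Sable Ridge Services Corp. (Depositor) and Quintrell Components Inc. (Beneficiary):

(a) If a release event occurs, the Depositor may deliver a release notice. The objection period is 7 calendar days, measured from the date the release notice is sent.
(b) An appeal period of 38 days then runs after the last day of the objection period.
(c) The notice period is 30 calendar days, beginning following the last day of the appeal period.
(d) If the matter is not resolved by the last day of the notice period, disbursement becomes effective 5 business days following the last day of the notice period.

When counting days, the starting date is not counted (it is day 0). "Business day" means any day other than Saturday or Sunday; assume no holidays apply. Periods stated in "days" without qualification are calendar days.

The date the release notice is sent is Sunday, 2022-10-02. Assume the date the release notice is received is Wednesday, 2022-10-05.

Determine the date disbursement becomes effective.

The last day of the objection period: 7 calendar days after 2022-10-02 is 2022-10-09.
The last day of the appeal period: 2022-10-09 + 38 days = 2022-11-16.
The last day of the notice period: 2022-11-16 + 30 days = 2022-12-16.
The date disbursement becomes effective: counting 5 business days from Friday, 2022-12-16 (Dec 19, Dec 20, Dec 21, Dec 22, Dec 23, skipping weekends) reaches Friday, 2022-12-23.

2022-12-23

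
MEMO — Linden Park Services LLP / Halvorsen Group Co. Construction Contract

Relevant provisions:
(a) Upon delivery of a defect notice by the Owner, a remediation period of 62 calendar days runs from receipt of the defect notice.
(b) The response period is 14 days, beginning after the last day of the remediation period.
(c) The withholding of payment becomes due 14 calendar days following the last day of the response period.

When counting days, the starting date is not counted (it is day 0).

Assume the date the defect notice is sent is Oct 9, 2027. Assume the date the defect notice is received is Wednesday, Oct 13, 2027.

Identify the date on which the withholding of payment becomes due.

The last day of the remediation period: 62 calendar days after Oct 13, 2027 is Dec 14, 2027.
The last day of the response period: Dec 14, 2027 + 14 days = Dec 28, 2027.
The date on which the withholding of payment becomes due: Dec 28, 2027 + 14 days = Jan 11, 2028.

Jan 11, 2028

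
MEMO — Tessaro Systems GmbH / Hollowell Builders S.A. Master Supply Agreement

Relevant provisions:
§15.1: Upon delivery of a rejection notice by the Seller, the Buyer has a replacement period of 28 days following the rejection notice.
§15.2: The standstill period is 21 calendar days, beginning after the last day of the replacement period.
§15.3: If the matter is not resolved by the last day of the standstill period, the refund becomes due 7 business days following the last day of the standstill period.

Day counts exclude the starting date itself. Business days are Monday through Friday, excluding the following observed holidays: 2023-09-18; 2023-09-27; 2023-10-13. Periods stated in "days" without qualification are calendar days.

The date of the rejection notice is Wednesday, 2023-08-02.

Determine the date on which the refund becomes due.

The last day of the replacement period: 2023-08-02 + 28 days = 2023-08-30.
The last day of the standstill period: 2023-08-30 + 21 days = 2023-09-20.
From Wednesday, 2023-09-20, 7 business days (Sep 21, Sep 22, Sep 25, Sep 26, Sep 28, Sep 29, Oct 2, skipping weekends and the listed holiday on Sep 27) brings us to Monday, 2023-10-02, which is the date on which the refund becomes due.

2023-10-02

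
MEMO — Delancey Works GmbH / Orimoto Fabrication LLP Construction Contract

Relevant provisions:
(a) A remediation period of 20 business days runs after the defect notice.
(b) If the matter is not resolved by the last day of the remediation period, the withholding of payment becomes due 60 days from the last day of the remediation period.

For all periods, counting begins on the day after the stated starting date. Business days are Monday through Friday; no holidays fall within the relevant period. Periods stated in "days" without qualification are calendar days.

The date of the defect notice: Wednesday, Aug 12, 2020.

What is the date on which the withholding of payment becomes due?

Nov 8, 2020

The last day of the remediation period: 20 business days after Wednesday, Aug 12, 2020, skipping weekends — Aug 13, Aug 14, Aug 17, Aug 18, …, Sep 7, Sep 8, Sep 9 — lands on Wednesday, Sep 9, 2020.
The date on which the withholding of payment becomes due: Sep 9, 2020 + 60 days = Nov 8, 2020.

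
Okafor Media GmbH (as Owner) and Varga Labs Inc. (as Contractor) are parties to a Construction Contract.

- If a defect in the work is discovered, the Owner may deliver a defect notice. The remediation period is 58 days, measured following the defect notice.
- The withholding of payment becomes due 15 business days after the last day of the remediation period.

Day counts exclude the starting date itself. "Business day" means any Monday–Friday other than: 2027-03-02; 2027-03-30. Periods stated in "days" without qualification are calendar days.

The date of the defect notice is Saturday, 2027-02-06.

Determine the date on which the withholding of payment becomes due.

Adding 58 calendar days to 2027-02-06 gives 2027-04-05, which is the last day of the remediation period.
The date on which the withholding of payment becomes due: counting 15 business days from Monday, 2027-04-05 (Apr 6, Apr 7, Apr 8, Apr 9, …, Apr 22, Apr 23, Apr 26, skipping weekends) reaches Monday, 2027-04-26.

2027-04-26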